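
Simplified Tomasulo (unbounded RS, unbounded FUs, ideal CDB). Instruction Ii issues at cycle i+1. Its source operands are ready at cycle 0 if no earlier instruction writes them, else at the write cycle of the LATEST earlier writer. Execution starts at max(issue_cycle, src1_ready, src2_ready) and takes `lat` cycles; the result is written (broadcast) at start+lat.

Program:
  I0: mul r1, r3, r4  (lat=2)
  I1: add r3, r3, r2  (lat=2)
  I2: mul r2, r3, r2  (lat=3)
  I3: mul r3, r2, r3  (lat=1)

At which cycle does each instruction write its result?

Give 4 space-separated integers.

I0 mul r1: issue@1 deps=(None,None) exec_start@1 write@3
I1 add r3: issue@2 deps=(None,None) exec_start@2 write@4
I2 mul r2: issue@3 deps=(1,None) exec_start@4 write@7
I3 mul r3: issue@4 deps=(2,1) exec_start@7 write@8

Answer: 3 4 7 8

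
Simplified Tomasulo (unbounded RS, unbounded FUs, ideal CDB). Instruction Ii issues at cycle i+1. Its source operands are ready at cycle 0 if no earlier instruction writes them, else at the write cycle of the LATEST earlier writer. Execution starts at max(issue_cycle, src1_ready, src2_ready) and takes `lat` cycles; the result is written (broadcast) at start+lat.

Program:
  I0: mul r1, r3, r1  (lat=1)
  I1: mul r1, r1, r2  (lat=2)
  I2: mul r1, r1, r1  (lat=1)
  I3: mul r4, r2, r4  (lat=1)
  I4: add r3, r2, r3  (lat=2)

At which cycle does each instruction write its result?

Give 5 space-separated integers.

Answer: 2 4 5 5 7

Derivation:
I0 mul r1: issue@1 deps=(None,None) exec_start@1 write@2
I1 mul r1: issue@2 deps=(0,None) exec_start@2 write@4
I2 mul r1: issue@3 deps=(1,1) exec_start@4 write@5
I3 mul r4: issue@4 deps=(None,None) exec_start@4 write@5
I4 add r3: issue@5 deps=(None,None) exec_start@5 write@7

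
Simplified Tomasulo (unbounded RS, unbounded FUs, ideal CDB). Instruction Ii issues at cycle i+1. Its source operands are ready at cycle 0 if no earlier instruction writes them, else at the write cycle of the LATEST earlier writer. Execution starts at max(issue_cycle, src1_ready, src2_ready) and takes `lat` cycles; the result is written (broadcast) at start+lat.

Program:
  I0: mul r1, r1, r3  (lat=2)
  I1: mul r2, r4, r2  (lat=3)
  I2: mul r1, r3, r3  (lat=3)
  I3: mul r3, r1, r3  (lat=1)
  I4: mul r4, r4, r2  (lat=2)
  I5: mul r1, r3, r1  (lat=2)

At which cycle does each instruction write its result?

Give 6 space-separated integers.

I0 mul r1: issue@1 deps=(None,None) exec_start@1 write@3
I1 mul r2: issue@2 deps=(None,None) exec_start@2 write@5
I2 mul r1: issue@3 deps=(None,None) exec_start@3 write@6
I3 mul r3: issue@4 deps=(2,None) exec_start@6 write@7
I4 mul r4: issue@5 deps=(None,1) exec_start@5 write@7
I5 mul r1: issue@6 deps=(3,2) exec_start@7 write@9

Answer: 3 5 6 7 7 9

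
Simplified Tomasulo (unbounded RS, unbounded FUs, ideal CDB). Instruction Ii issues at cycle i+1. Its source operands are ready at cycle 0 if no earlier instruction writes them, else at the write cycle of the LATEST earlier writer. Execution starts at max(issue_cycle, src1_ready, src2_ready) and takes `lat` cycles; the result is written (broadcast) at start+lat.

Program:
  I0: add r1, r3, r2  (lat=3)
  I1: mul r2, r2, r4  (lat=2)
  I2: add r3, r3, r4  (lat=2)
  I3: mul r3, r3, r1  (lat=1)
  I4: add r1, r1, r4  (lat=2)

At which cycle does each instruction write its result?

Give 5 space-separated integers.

I0 add r1: issue@1 deps=(None,None) exec_start@1 write@4
I1 mul r2: issue@2 deps=(None,None) exec_start@2 write@4
I2 add r3: issue@3 deps=(None,None) exec_start@3 write@5
I3 mul r3: issue@4 deps=(2,0) exec_start@5 write@6
I4 add r1: issue@5 deps=(0,None) exec_start@5 write@7

Answer: 4 4 5 6 7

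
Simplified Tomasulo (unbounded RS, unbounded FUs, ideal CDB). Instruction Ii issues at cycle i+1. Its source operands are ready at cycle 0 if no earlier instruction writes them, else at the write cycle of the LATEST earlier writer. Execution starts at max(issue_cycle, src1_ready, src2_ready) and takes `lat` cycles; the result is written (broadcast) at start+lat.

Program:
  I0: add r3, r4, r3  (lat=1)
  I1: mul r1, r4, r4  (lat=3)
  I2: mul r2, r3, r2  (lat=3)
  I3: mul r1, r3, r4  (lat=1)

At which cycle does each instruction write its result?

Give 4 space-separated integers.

Answer: 2 5 6 5

Derivation:
I0 add r3: issue@1 deps=(None,None) exec_start@1 write@2
I1 mul r1: issue@2 deps=(None,None) exec_start@2 write@5
I2 mul r2: issue@3 deps=(0,None) exec_start@3 write@6
I3 mul r1: issue@4 deps=(0,None) exec_start@4 write@5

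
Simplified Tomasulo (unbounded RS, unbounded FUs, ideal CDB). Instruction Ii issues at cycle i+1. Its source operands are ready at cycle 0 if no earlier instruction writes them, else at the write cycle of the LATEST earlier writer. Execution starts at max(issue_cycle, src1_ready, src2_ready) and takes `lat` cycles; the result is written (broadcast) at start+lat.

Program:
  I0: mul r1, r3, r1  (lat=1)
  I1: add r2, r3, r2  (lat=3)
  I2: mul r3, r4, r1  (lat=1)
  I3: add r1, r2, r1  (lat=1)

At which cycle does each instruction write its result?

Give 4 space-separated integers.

I0 mul r1: issue@1 deps=(None,None) exec_start@1 write@2
I1 add r2: issue@2 deps=(None,None) exec_start@2 write@5
I2 mul r3: issue@3 deps=(None,0) exec_start@3 write@4
I3 add r1: issue@4 deps=(1,0) exec_start@5 write@6

Answer: 2 5 4 6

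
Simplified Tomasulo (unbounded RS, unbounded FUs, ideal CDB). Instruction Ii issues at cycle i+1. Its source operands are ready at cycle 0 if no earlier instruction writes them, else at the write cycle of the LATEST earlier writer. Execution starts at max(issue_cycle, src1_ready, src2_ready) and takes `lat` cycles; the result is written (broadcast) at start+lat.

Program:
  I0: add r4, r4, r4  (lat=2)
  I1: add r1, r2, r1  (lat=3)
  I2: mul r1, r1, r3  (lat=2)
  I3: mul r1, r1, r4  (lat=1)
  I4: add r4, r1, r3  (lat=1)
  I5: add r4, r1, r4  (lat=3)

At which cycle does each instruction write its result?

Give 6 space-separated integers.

I0 add r4: issue@1 deps=(None,None) exec_start@1 write@3
I1 add r1: issue@2 deps=(None,None) exec_start@2 write@5
I2 mul r1: issue@3 deps=(1,None) exec_start@5 write@7
I3 mul r1: issue@4 deps=(2,0) exec_start@7 write@8
I4 add r4: issue@5 deps=(3,None) exec_start@8 write@9
I5 add r4: issue@6 deps=(3,4) exec_start@9 write@12

Answer: 3 5 7 8 9 12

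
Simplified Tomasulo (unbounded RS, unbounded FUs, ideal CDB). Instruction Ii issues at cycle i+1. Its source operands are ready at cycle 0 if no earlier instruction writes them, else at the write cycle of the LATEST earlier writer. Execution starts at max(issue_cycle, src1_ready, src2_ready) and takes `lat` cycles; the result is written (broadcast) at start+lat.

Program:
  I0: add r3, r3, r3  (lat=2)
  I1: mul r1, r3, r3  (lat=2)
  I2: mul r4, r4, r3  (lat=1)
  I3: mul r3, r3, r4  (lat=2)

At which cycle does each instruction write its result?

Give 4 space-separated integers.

Answer: 3 5 4 6

Derivation:
I0 add r3: issue@1 deps=(None,None) exec_start@1 write@3
I1 mul r1: issue@2 deps=(0,0) exec_start@3 write@5
I2 mul r4: issue@3 deps=(None,0) exec_start@3 write@4
I3 mul r3: issue@4 deps=(0,2) exec_start@4 write@6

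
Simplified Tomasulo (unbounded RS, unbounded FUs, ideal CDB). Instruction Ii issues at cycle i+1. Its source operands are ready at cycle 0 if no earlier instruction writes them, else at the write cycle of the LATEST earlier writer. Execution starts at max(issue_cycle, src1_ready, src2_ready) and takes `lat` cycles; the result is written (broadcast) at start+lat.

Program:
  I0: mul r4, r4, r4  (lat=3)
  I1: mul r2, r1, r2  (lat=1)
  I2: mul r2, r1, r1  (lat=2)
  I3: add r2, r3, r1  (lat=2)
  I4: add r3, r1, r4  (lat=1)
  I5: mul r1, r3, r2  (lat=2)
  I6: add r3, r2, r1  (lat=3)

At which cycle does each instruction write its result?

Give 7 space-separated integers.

Answer: 4 3 5 6 6 8 11

Derivation:
I0 mul r4: issue@1 deps=(None,None) exec_start@1 write@4
I1 mul r2: issue@2 deps=(None,None) exec_start@2 write@3
I2 mul r2: issue@3 deps=(None,None) exec_start@3 write@5
I3 add r2: issue@4 deps=(None,None) exec_start@4 write@6
I4 add r3: issue@5 deps=(None,0) exec_start@5 write@6
I5 mul r1: issue@6 deps=(4,3) exec_start@6 write@8
I6 add r3: issue@7 deps=(3,5) exec_start@8 write@11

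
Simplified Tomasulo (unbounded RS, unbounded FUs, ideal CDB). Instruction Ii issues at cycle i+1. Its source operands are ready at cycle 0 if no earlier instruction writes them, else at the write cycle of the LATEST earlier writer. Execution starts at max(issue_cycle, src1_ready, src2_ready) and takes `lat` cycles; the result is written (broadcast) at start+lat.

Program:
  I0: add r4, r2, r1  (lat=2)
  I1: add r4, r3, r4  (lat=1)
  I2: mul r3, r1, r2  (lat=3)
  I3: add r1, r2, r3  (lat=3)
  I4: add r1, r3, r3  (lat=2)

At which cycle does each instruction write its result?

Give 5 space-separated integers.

I0 add r4: issue@1 deps=(None,None) exec_start@1 write@3
I1 add r4: issue@2 deps=(None,0) exec_start@3 write@4
I2 mul r3: issue@3 deps=(None,None) exec_start@3 write@6
I3 add r1: issue@4 deps=(None,2) exec_start@6 write@9
I4 add r1: issue@5 deps=(2,2) exec_start@6 write@8

Answer: 3 4 6 9 8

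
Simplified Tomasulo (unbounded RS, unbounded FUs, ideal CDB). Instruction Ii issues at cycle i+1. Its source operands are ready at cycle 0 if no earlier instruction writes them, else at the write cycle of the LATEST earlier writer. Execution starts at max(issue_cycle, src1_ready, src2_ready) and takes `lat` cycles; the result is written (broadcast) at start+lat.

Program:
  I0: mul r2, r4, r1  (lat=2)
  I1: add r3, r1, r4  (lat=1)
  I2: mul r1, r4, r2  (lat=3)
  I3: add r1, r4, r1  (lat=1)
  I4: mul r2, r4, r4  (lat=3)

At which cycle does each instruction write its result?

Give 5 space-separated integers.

Answer: 3 3 6 7 8

Derivation:
I0 mul r2: issue@1 deps=(None,None) exec_start@1 write@3
I1 add r3: issue@2 deps=(None,None) exec_start@2 write@3
I2 mul r1: issue@3 deps=(None,0) exec_start@3 write@6
I3 add r1: issue@4 deps=(None,2) exec_start@6 write@7
I4 mul r2: issue@5 deps=(None,None) exec_start@5 write@8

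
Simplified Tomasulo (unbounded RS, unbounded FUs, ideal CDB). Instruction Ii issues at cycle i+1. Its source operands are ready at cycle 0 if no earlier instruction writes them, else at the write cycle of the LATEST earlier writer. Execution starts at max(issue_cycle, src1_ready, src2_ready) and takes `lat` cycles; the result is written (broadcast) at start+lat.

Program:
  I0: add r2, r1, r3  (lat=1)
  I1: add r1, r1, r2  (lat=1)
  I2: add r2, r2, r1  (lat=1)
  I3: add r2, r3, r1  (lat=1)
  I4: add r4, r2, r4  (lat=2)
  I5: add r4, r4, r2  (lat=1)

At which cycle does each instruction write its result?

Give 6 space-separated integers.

I0 add r2: issue@1 deps=(None,None) exec_start@1 write@2
I1 add r1: issue@2 deps=(None,0) exec_start@2 write@3
I2 add r2: issue@3 deps=(0,1) exec_start@3 write@4
I3 add r2: issue@4 deps=(None,1) exec_start@4 write@5
I4 add r4: issue@5 deps=(3,None) exec_start@5 write@7
I5 add r4: issue@6 deps=(4,3) exec_start@7 write@8

Answer: 2 3 4 5 7 8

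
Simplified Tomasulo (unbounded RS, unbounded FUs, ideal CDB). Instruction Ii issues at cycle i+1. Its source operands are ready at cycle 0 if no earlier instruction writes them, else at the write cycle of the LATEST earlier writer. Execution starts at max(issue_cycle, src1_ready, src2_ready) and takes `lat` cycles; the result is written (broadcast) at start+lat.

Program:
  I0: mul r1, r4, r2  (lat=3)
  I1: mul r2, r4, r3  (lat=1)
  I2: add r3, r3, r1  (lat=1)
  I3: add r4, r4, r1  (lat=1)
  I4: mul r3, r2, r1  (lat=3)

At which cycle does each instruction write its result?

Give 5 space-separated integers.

Answer: 4 3 5 5 8

Derivation:
I0 mul r1: issue@1 deps=(None,None) exec_start@1 write@4
I1 mul r2: issue@2 deps=(None,None) exec_start@2 write@3
I2 add r3: issue@3 deps=(None,0) exec_start@4 write@5
I3 add r4: issue@4 deps=(None,0) exec_start@4 write@5
I4 mul r3: issue@5 deps=(1,0) exec_start@5 write@8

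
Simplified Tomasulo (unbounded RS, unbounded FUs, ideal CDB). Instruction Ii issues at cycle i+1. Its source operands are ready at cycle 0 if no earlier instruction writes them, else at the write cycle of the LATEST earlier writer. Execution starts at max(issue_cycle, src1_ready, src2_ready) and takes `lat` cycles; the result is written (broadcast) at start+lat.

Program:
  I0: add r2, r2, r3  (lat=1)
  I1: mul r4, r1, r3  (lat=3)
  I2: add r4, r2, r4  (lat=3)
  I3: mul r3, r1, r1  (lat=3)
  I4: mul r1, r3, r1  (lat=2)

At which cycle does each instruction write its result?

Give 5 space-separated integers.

Answer: 2 5 8 7 9

Derivation:
I0 add r2: issue@1 deps=(None,None) exec_start@1 write@2
I1 mul r4: issue@2 deps=(None,None) exec_start@2 write@5
I2 add r4: issue@3 deps=(0,1) exec_start@5 write@8
I3 mul r3: issue@4 deps=(None,None) exec_start@4 write@7
I4 mul r1: issue@5 deps=(3,None) exec_start@7 write@9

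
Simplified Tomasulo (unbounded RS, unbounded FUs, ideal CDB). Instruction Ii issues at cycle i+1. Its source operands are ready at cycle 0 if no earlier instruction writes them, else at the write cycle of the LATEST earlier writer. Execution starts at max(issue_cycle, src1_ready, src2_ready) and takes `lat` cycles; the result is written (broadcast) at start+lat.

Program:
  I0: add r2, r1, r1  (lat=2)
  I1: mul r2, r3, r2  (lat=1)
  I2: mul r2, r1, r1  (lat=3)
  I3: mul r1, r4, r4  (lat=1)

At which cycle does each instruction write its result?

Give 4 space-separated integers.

Answer: 3 4 6 5

Derivation:
I0 add r2: issue@1 deps=(None,None) exec_start@1 write@3
I1 mul r2: issue@2 deps=(None,0) exec_start@3 write@4
I2 mul r2: issue@3 deps=(None,None) exec_start@3 write@6
I3 mul r1: issue@4 deps=(None,None) exec_start@4 write@5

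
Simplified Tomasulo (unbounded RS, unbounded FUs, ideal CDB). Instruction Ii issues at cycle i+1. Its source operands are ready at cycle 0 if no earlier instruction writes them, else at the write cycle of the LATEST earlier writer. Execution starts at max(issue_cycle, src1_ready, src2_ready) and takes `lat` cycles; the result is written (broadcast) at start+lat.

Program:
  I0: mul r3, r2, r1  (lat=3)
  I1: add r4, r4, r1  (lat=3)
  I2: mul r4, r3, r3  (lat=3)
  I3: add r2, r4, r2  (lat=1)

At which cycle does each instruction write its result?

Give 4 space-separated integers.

Answer: 4 5 7 8

Derivation:
I0 mul r3: issue@1 deps=(None,None) exec_start@1 write@4
I1 add r4: issue@2 deps=(None,None) exec_start@2 write@5
I2 mul r4: issue@3 deps=(0,0) exec_start@4 write@7
I3 add r2: issue@4 deps=(2,None) exec_start@7 write@8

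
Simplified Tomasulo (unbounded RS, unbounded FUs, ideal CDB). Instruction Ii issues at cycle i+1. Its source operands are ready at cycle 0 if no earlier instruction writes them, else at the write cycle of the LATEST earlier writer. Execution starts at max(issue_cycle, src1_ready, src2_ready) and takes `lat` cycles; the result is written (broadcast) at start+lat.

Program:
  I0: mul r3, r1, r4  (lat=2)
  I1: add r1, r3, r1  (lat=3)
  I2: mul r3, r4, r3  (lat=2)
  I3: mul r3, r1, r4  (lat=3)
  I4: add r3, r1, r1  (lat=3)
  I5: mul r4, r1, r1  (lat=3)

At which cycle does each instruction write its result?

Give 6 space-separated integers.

Answer: 3 6 5 9 9 9

Derivation:
I0 mul r3: issue@1 deps=(None,None) exec_start@1 write@3
I1 add r1: issue@2 deps=(0,None) exec_start@3 write@6
I2 mul r3: issue@3 deps=(None,0) exec_start@3 write@5
I3 mul r3: issue@4 deps=(1,None) exec_start@6 write@9
I4 add r3: issue@5 deps=(1,1) exec_start@6 write@9
I5 mul r4: issue@6 deps=(1,1) exec_start@6 write@9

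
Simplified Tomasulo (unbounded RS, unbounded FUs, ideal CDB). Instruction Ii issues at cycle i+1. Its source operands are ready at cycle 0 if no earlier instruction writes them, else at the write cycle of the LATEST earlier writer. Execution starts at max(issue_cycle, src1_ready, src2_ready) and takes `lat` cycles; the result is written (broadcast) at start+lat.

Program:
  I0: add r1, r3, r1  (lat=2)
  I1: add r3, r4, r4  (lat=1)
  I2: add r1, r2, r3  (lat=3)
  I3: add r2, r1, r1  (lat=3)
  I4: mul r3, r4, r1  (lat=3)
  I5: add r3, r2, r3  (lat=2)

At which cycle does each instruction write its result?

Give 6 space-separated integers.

Answer: 3 3 6 9 9 11

Derivation:
I0 add r1: issue@1 deps=(None,None) exec_start@1 write@3
I1 add r3: issue@2 deps=(None,None) exec_start@2 write@3
I2 add r1: issue@3 deps=(None,1) exec_start@3 write@6
I3 add r2: issue@4 deps=(2,2) exec_start@6 write@9
I4 mul r3: issue@5 deps=(None,2) exec_start@6 write@9
I5 add r3: issue@6 deps=(3,4) exec_start@9 write@11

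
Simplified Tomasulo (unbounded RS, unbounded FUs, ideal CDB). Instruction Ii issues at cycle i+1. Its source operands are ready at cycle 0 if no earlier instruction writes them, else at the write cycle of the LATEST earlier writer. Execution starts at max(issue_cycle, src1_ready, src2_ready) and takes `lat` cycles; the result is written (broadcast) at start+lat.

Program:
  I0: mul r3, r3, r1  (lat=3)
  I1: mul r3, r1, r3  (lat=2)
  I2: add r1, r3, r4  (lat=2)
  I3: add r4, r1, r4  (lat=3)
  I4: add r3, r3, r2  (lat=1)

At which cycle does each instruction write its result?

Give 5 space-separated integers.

I0 mul r3: issue@1 deps=(None,None) exec_start@1 write@4
I1 mul r3: issue@2 deps=(None,0) exec_start@4 write@6
I2 add r1: issue@3 deps=(1,None) exec_start@6 write@8
I3 add r4: issue@4 deps=(2,None) exec_start@8 write@11
I4 add r3: issue@5 deps=(1,None) exec_start@6 write@7

Answer: 4 6 8 11 7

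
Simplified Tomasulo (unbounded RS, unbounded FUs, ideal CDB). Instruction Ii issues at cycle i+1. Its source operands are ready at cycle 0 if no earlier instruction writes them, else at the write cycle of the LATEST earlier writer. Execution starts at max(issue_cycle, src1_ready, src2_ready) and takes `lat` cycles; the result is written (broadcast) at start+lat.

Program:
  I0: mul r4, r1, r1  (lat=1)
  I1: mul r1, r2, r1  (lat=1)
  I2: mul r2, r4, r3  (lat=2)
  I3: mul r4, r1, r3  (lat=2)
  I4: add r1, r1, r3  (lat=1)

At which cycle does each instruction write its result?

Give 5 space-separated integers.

Answer: 2 3 5 6 6

Derivation:
I0 mul r4: issue@1 deps=(None,None) exec_start@1 write@2
I1 mul r1: issue@2 deps=(None,None) exec_start@2 write@3
I2 mul r2: issue@3 deps=(0,None) exec_start@3 write@5
I3 mul r4: issue@4 deps=(1,None) exec_start@4 write@6
I4 add r1: issue@5 deps=(1,None) exec_start@5 write@6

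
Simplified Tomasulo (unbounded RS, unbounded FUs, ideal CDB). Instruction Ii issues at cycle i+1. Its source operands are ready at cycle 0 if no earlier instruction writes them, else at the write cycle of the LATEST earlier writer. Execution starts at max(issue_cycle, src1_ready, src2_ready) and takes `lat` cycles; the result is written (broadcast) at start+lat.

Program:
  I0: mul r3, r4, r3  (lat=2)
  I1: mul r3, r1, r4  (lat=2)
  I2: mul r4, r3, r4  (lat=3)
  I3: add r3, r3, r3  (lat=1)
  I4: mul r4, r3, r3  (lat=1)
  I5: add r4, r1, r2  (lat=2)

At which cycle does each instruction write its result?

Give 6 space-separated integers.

Answer: 3 4 7 5 6 8

Derivation:
I0 mul r3: issue@1 deps=(None,None) exec_start@1 write@3
I1 mul r3: issue@2 deps=(None,None) exec_start@2 write@4
I2 mul r4: issue@3 deps=(1,None) exec_start@4 write@7
I3 add r3: issue@4 deps=(1,1) exec_start@4 write@5
I4 mul r4: issue@5 deps=(3,3) exec_start@5 write@6
I5 add r4: issue@6 deps=(None,None) exec_start@6 write@8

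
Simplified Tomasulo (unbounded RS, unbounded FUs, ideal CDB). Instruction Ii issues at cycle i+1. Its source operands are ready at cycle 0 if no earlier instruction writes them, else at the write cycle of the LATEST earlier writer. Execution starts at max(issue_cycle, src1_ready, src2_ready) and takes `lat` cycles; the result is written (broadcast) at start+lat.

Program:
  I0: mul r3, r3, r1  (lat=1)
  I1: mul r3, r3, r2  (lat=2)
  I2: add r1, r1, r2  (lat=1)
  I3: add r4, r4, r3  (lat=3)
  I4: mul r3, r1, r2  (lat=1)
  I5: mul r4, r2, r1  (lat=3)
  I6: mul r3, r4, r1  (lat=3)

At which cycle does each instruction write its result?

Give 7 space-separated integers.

I0 mul r3: issue@1 deps=(None,None) exec_start@1 write@2
I1 mul r3: issue@2 deps=(0,None) exec_start@2 write@4
I2 add r1: issue@3 deps=(None,None) exec_start@3 write@4
I3 add r4: issue@4 deps=(None,1) exec_start@4 write@7
I4 mul r3: issue@5 deps=(2,None) exec_start@5 write@6
I5 mul r4: issue@6 deps=(None,2) exec_start@6 write@9
I6 mul r3: issue@7 deps=(5,2) exec_start@9 write@12

Answer: 2 4 4 7 6 9 12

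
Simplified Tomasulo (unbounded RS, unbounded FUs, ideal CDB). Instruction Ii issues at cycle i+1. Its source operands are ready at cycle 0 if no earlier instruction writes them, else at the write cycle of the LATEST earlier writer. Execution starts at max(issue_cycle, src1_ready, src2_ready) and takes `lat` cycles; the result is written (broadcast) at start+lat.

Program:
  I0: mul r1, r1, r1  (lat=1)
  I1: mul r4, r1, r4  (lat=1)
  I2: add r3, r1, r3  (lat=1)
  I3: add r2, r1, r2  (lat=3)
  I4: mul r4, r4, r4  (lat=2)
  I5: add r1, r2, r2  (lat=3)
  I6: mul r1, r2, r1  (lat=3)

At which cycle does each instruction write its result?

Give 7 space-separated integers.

I0 mul r1: issue@1 deps=(None,None) exec_start@1 write@2
I1 mul r4: issue@2 deps=(0,None) exec_start@2 write@3
I2 add r3: issue@3 deps=(0,None) exec_start@3 write@4
I3 add r2: issue@4 deps=(0,None) exec_start@4 write@7
I4 mul r4: issue@5 deps=(1,1) exec_start@5 write@7
I5 add r1: issue@6 deps=(3,3) exec_start@7 write@10
I6 mul r1: issue@7 deps=(3,5) exec_start@10 write@13

Answer: 2 3 4 7 7 10 13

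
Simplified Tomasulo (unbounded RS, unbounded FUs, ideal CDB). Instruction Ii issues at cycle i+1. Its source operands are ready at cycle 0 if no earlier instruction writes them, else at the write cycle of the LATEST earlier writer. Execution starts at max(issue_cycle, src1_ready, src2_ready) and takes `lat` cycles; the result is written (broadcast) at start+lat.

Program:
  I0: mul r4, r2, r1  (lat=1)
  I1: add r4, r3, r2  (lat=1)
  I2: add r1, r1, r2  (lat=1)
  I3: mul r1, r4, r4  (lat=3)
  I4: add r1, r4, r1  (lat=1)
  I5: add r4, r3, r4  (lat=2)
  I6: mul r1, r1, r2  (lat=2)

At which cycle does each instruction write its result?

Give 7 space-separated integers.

Answer: 2 3 4 7 8 8 10

Derivation:
I0 mul r4: issue@1 deps=(None,None) exec_start@1 write@2
I1 add r4: issue@2 deps=(None,None) exec_start@2 write@3
I2 add r1: issue@3 deps=(None,None) exec_start@3 write@4
I3 mul r1: issue@4 deps=(1,1) exec_start@4 write@7
I4 add r1: issue@5 deps=(1,3) exec_start@7 write@8
I5 add r4: issue@6 deps=(None,1) exec_start@6 write@8
I6 mul r1: issue@7 deps=(4,None) exec_start@8 write@10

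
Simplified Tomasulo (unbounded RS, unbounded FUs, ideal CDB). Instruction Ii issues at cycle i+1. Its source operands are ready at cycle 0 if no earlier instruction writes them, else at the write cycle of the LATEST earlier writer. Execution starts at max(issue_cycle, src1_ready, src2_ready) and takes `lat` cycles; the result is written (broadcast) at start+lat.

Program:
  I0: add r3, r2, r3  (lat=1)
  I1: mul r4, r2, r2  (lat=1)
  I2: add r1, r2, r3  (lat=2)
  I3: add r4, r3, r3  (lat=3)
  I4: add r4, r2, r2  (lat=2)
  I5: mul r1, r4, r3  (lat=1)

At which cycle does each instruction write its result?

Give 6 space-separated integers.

I0 add r3: issue@1 deps=(None,None) exec_start@1 write@2
I1 mul r4: issue@2 deps=(None,None) exec_start@2 write@3
I2 add r1: issue@3 deps=(None,0) exec_start@3 write@5
I3 add r4: issue@4 deps=(0,0) exec_start@4 write@7
I4 add r4: issue@5 deps=(None,None) exec_start@5 write@7
I5 mul r1: issue@6 deps=(4,0) exec_start@7 write@8

Answer: 2 3 5 7 7 8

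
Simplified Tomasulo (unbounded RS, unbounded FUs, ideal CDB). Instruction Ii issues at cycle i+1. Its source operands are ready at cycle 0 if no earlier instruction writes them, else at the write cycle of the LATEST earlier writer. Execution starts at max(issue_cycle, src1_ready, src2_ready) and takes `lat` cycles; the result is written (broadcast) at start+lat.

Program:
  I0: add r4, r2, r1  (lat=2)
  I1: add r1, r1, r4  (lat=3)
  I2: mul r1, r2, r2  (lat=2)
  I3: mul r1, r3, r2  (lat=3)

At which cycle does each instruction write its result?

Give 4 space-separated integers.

I0 add r4: issue@1 deps=(None,None) exec_start@1 write@3
I1 add r1: issue@2 deps=(None,0) exec_start@3 write@6
I2 mul r1: issue@3 deps=(None,None) exec_start@3 write@5
I3 mul r1: issue@4 deps=(None,None) exec_start@4 write@7

Answer: 3 6 5 7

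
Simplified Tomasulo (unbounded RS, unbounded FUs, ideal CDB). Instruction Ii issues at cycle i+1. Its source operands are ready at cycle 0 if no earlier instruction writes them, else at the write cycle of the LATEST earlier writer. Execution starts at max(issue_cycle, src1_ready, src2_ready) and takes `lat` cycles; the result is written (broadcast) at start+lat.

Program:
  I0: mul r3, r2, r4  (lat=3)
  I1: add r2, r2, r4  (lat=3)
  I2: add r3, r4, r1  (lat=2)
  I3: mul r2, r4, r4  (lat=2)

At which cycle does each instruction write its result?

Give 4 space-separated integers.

Answer: 4 5 5 6

Derivation:
I0 mul r3: issue@1 deps=(None,None) exec_start@1 write@4
I1 add r2: issue@2 deps=(None,None) exec_start@2 write@5
I2 add r3: issue@3 deps=(None,None) exec_start@3 write@5
I3 mul r2: issue@4 deps=(None,None) exec_start@4 write@6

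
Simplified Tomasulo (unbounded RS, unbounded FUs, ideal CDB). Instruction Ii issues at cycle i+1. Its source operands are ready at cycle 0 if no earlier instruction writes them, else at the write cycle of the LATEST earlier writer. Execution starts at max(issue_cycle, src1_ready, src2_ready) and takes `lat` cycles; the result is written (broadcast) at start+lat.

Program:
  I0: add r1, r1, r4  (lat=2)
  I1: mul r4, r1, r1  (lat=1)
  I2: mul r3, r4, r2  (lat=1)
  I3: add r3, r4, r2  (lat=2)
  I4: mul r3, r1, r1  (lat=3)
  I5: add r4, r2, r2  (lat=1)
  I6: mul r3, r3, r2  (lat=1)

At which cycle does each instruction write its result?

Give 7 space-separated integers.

Answer: 3 4 5 6 8 7 9

Derivation:
I0 add r1: issue@1 deps=(None,None) exec_start@1 write@3
I1 mul r4: issue@2 deps=(0,0) exec_start@3 write@4
I2 mul r3: issue@3 deps=(1,None) exec_start@4 write@5
I3 add r3: issue@4 deps=(1,None) exec_start@4 write@6
I4 mul r3: issue@5 deps=(0,0) exec_start@5 write@8
I5 add r4: issue@6 deps=(None,None) exec_start@6 write@7
I6 mul r3: issue@7 deps=(4,None) exec_start@8 write@9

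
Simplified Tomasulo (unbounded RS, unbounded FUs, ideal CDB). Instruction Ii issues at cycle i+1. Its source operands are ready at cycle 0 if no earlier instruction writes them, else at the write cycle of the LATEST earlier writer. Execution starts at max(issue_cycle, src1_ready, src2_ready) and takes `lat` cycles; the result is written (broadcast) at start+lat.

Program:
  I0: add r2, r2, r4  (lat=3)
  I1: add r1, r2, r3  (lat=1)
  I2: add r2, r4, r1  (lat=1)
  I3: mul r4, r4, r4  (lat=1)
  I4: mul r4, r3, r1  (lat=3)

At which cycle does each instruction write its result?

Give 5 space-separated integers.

I0 add r2: issue@1 deps=(None,None) exec_start@1 write@4
I1 add r1: issue@2 deps=(0,None) exec_start@4 write@5
I2 add r2: issue@3 deps=(None,1) exec_start@5 write@6
I3 mul r4: issue@4 deps=(None,None) exec_start@4 write@5
I4 mul r4: issue@5 deps=(None,1) exec_start@5 write@8

Answer: 4 5 6 5 8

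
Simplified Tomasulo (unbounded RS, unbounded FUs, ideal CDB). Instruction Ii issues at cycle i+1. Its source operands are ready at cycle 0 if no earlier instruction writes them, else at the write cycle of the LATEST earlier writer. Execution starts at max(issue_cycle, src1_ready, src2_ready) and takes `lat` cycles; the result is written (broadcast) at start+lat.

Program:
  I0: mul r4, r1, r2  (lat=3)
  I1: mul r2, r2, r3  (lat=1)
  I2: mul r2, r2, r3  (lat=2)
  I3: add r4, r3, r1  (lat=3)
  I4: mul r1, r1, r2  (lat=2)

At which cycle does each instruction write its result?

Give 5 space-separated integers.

Answer: 4 3 5 7 7

Derivation:
I0 mul r4: issue@1 deps=(None,None) exec_start@1 write@4
I1 mul r2: issue@2 deps=(None,None) exec_start@2 write@3
I2 mul r2: issue@3 deps=(1,None) exec_start@3 write@5
I3 add r4: issue@4 deps=(None,None) exec_start@4 write@7
I4 mul r1: issue@5 deps=(None,2) exec_start@5 write@7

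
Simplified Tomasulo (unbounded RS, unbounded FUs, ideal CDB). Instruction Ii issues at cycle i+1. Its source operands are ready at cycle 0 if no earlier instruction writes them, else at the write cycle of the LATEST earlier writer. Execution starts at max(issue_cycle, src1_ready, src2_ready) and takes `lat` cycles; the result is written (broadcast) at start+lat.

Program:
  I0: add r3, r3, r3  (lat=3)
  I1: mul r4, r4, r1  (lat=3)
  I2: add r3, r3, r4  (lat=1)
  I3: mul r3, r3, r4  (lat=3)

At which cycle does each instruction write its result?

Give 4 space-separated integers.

Answer: 4 5 6 9

Derivation:
I0 add r3: issue@1 deps=(None,None) exec_start@1 write@4
I1 mul r4: issue@2 deps=(None,None) exec_start@2 write@5
I2 add r3: issue@3 deps=(0,1) exec_start@5 write@6
I3 mul r3: issue@4 deps=(2,1) exec_start@6 write@9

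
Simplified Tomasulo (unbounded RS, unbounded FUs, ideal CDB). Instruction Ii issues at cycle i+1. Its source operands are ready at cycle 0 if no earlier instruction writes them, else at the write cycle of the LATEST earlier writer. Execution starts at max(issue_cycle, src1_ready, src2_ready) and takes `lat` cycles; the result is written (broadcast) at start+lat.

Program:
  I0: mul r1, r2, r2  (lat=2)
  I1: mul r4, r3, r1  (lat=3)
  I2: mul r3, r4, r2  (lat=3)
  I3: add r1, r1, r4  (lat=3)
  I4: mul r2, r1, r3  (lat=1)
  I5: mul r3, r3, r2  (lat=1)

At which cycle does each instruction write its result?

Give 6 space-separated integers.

I0 mul r1: issue@1 deps=(None,None) exec_start@1 write@3
I1 mul r4: issue@2 deps=(None,0) exec_start@3 write@6
I2 mul r3: issue@3 deps=(1,None) exec_start@6 write@9
I3 add r1: issue@4 deps=(0,1) exec_start@6 write@9
I4 mul r2: issue@5 deps=(3,2) exec_start@9 write@10
I5 mul r3: issue@6 deps=(2,4) exec_start@10 write@11

Answer: 3 6 9 9 10 11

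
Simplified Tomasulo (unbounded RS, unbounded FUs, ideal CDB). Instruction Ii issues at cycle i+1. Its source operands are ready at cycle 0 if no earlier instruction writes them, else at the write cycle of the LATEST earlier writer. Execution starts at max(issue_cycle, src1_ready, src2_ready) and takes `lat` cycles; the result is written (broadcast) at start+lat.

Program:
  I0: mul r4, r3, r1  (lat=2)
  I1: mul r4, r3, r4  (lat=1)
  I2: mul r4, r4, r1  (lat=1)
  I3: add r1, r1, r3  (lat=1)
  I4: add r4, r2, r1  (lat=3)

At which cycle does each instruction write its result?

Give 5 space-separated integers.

I0 mul r4: issue@1 deps=(None,None) exec_start@1 write@3
I1 mul r4: issue@2 deps=(None,0) exec_start@3 write@4
I2 mul r4: issue@3 deps=(1,None) exec_start@4 write@5
I3 add r1: issue@4 deps=(None,None) exec_start@4 write@5
I4 add r4: issue@5 deps=(None,3) exec_start@5 write@8

Answer: 3 4 5 5 8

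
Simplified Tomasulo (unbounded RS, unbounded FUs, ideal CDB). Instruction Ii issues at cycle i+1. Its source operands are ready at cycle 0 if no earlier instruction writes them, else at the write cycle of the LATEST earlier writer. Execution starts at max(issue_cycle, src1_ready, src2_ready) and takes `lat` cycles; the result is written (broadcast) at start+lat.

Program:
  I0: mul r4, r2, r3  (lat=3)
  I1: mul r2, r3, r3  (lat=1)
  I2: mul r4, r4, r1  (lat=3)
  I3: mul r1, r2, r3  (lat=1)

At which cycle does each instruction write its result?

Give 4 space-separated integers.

Answer: 4 3 7 5

Derivation:
I0 mul r4: issue@1 deps=(None,None) exec_start@1 write@4
I1 mul r2: issue@2 deps=(None,None) exec_start@2 write@3
I2 mul r4: issue@3 deps=(0,None) exec_start@4 write@7
I3 mul r1: issue@4 deps=(1,None) exec_start@4 write@5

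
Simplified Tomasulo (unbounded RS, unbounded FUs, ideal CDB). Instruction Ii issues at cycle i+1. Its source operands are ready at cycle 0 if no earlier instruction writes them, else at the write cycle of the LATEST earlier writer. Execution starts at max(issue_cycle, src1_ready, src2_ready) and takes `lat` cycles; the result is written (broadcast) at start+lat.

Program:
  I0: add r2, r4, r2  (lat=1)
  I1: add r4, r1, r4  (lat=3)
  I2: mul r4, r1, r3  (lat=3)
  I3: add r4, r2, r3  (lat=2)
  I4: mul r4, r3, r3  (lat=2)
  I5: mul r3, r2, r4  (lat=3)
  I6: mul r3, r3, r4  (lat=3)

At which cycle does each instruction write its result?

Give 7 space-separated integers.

Answer: 2 5 6 6 7 10 13

Derivation:
I0 add r2: issue@1 deps=(None,None) exec_start@1 write@2
I1 add r4: issue@2 deps=(None,None) exec_start@2 write@5
I2 mul r4: issue@3 deps=(None,None) exec_start@3 write@6
I3 add r4: issue@4 deps=(0,None) exec_start@4 write@6
I4 mul r4: issue@5 deps=(None,None) exec_start@5 write@7
I5 mul r3: issue@6 deps=(0,4) exec_start@7 write@10
I6 mul r3: issue@7 deps=(5,4) exec_start@10 write@13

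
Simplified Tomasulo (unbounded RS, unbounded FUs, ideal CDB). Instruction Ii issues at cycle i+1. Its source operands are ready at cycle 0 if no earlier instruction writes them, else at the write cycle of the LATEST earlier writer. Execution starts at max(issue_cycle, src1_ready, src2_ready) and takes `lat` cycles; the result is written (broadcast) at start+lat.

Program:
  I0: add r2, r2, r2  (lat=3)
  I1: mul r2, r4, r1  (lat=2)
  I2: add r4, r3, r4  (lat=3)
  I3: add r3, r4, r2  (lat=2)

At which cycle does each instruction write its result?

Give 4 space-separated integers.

Answer: 4 4 6 8

Derivation:
I0 add r2: issue@1 deps=(None,None) exec_start@1 write@4
I1 mul r2: issue@2 deps=(None,None) exec_start@2 write@4
I2 add r4: issue@3 deps=(None,None) exec_start@3 write@6
I3 add r3: issue@4 deps=(2,1) exec_start@6 write@8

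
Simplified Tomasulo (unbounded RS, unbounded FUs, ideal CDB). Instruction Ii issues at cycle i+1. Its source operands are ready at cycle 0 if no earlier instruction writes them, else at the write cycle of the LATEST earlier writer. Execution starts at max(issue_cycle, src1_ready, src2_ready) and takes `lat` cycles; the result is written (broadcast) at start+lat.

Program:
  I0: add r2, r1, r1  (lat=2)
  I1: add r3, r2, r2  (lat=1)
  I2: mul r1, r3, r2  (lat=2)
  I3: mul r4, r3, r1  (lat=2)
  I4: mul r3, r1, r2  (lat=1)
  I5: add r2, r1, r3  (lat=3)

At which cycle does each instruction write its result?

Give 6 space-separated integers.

I0 add r2: issue@1 deps=(None,None) exec_start@1 write@3
I1 add r3: issue@2 deps=(0,0) exec_start@3 write@4
I2 mul r1: issue@3 deps=(1,0) exec_start@4 write@6
I3 mul r4: issue@4 deps=(1,2) exec_start@6 write@8
I4 mul r3: issue@5 deps=(2,0) exec_start@6 write@7
I5 add r2: issue@6 deps=(2,4) exec_start@7 write@10

Answer: 3 4 6 8 7 10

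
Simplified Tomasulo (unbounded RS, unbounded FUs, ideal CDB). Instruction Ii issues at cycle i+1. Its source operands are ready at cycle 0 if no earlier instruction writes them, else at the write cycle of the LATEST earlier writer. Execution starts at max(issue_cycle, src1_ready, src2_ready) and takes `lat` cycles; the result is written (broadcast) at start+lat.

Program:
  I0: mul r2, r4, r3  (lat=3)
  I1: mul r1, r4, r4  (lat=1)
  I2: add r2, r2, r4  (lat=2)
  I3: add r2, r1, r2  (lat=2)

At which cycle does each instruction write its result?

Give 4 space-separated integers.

Answer: 4 3 6 8

Derivation:
I0 mul r2: issue@1 deps=(None,None) exec_start@1 write@4
I1 mul r1: issue@2 deps=(None,None) exec_start@2 write@3
I2 add r2: issue@3 deps=(0,None) exec_start@4 write@6
I3 add r2: issue@4 deps=(1,2) exec_start@6 write@8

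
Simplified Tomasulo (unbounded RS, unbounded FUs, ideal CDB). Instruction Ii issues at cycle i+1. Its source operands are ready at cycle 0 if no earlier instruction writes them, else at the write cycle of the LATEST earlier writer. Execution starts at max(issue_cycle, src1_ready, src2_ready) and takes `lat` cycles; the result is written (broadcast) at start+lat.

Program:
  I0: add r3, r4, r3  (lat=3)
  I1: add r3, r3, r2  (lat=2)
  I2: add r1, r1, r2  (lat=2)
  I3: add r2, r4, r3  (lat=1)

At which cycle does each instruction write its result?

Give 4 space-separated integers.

Answer: 4 6 5 7

Derivation:
I0 add r3: issue@1 deps=(None,None) exec_start@1 write@4
I1 add r3: issue@2 deps=(0,None) exec_start@4 write@6
I2 add r1: issue@3 deps=(None,None) exec_start@3 write@5
I3 add r2: issue@4 deps=(None,1) exec_start@6 write@7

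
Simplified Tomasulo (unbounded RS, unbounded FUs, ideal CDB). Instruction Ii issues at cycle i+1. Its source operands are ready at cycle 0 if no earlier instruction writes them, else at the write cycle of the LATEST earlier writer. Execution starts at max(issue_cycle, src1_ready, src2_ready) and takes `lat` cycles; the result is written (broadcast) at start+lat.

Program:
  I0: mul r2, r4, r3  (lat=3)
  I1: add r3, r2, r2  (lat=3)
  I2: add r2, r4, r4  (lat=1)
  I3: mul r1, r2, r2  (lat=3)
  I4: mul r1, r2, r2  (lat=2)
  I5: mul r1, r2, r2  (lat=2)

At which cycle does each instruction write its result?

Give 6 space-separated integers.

Answer: 4 7 4 7 7 8

Derivation:
I0 mul r2: issue@1 deps=(None,None) exec_start@1 write@4
I1 add r3: issue@2 deps=(0,0) exec_start@4 write@7
I2 add r2: issue@3 deps=(None,None) exec_start@3 write@4
I3 mul r1: issue@4 deps=(2,2) exec_start@4 write@7
I4 mul r1: issue@5 deps=(2,2) exec_start@5 write@7
I5 mul r1: issue@6 deps=(2,2) exec_start@6 write@8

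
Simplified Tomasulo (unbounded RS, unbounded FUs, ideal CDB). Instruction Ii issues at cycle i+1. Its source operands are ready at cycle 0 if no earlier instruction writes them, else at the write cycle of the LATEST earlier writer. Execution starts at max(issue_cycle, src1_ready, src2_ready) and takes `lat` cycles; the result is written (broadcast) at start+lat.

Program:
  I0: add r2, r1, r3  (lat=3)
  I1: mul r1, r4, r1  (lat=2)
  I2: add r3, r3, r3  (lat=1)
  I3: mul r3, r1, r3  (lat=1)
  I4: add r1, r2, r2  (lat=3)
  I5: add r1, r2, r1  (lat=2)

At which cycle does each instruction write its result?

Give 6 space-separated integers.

Answer: 4 4 4 5 8 10

Derivation:
I0 add r2: issue@1 deps=(None,None) exec_start@1 write@4
I1 mul r1: issue@2 deps=(None,None) exec_start@2 write@4
I2 add r3: issue@3 deps=(None,None) exec_start@3 write@4
I3 mul r3: issue@4 deps=(1,2) exec_start@4 write@5
I4 add r1: issue@5 deps=(0,0) exec_start@5 write@8
I5 add r1: issue@6 deps=(0,4) exec_start@8 write@10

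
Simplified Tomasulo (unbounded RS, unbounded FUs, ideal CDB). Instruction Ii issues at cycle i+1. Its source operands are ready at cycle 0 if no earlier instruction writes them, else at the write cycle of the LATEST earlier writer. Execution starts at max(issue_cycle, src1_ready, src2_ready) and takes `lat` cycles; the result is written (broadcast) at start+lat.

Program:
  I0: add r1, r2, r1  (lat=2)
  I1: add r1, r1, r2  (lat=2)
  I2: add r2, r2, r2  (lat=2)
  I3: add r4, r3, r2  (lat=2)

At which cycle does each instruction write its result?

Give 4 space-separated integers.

Answer: 3 5 5 7

Derivation:
I0 add r1: issue@1 deps=(None,None) exec_start@1 write@3
I1 add r1: issue@2 deps=(0,None) exec_start@3 write@5
I2 add r2: issue@3 deps=(None,None) exec_start@3 write@5
I3 add r4: issue@4 deps=(None,2) exec_start@5 write@7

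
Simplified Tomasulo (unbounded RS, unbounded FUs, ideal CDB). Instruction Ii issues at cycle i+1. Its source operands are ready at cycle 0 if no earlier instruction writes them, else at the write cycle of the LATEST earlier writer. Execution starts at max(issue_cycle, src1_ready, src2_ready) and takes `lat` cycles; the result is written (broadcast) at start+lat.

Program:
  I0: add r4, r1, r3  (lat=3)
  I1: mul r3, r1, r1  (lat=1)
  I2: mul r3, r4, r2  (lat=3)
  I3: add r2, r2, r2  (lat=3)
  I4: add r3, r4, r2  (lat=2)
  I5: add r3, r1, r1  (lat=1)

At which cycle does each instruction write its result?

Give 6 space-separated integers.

Answer: 4 3 7 7 9 7

Derivation:
I0 add r4: issue@1 deps=(None,None) exec_start@1 write@4
I1 mul r3: issue@2 deps=(None,None) exec_start@2 write@3
I2 mul r3: issue@3 deps=(0,None) exec_start@4 write@7
I3 add r2: issue@4 deps=(None,None) exec_start@4 write@7
I4 add r3: issue@5 deps=(0,3) exec_start@7 write@9
I5 add r3: issue@6 deps=(None,None) exec_start@6 write@7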